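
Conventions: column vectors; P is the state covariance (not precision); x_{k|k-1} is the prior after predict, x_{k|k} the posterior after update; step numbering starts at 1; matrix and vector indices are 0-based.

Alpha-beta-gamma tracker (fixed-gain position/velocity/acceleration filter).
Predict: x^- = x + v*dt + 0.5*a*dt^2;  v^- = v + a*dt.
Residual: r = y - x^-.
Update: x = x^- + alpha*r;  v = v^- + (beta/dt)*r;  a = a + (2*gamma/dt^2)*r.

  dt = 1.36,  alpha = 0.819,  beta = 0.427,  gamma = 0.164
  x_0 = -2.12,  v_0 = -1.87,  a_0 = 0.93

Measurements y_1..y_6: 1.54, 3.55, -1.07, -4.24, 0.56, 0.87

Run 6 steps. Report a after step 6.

a_post = -0.1585

step 1: x_pred=-3.8031  r=5.3431  x^+=0.5729  v^+=1.0724  a^+=1.8775
step 2: x_pred=3.7677  r=-0.2177  x^+=3.5894  v^+=3.5575  a^+=1.8389
step 3: x_pred=10.1282  r=-11.1982  x^+=0.9569  v^+=2.5425  a^+=-0.1469
step 4: x_pred=4.2788  r=-8.5188  x^+=-2.6981  v^+=-0.3320  a^+=-1.6576
step 5: x_pred=-4.6825  r=5.2425  x^+=-0.3889  v^+=-0.9403  a^+=-0.7279
step 6: x_pred=-2.3409  r=3.2109  x^+=0.2888  v^+=-0.9222  a^+=-0.1585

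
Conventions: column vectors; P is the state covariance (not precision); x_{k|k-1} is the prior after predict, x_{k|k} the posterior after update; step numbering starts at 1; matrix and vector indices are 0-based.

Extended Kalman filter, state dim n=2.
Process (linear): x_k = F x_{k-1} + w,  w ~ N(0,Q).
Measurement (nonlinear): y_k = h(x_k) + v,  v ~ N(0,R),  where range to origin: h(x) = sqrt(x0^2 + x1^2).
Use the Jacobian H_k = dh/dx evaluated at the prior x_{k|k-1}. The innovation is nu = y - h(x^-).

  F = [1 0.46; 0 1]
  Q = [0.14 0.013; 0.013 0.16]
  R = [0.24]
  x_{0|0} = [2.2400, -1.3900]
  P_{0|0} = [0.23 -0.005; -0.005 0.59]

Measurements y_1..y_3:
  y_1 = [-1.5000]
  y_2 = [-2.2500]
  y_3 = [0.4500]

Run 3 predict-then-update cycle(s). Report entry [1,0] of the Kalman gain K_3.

K[1,0] = -0.4164

step 1: x^-=[1.6006, -1.3900]  P^-=[0.4902 0.2794; 0.2794 0.7500]  H_jac=[0.7550 -0.6557]  S=[0.5653]  K=[0.3307; -0.4968]  nu=[-3.6199]  x^+=[0.4034, 0.4082]  P^+=[0.4284 0.3723; 0.3723 0.6105]
step 2: x^-=[0.5912, 0.4082]  P^-=[1.0401 0.6661; 0.6661 0.7705]  H_jac=[0.8229 0.5682]  S=[1.8160]  K=[0.6797; 0.5429]  nu=[-2.9685]  x^+=[-1.4265, -1.2034]  P^+=[0.2011 -0.0041; -0.0041 0.2352]
step 3: x^-=[-1.9801, -1.2034]  P^-=[0.3871 0.1171; 0.1171 0.3952]  H_jac=[-0.8546 -0.5194]  S=[0.7332]  K=[-0.5341; -0.4164]  nu=[-1.8671]  x^+=[-0.9829, -0.4259]  P^+=[0.1779 -0.0460; -0.0460 0.2681]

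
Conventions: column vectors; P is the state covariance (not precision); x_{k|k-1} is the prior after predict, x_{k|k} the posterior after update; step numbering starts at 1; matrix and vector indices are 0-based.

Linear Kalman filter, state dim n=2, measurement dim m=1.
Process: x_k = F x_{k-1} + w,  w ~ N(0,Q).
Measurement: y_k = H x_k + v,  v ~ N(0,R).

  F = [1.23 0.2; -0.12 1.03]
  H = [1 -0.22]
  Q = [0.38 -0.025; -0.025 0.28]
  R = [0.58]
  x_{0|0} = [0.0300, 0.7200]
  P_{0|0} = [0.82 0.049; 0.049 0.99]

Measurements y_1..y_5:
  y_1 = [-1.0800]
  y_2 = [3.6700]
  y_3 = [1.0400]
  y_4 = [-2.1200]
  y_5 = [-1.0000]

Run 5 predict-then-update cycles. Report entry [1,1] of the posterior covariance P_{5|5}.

step 1: x^-=[0.1809, 0.7380]  P^-=[1.6843 0.1188; 0.1188 1.3300]  S=[2.2764]  K=[0.7284; -0.0763]  nu=[-1.0985]  x^+=[-0.6193, 0.8219]  P^+=[0.4765 0.2454; 0.2454 1.3167]
step 2: x^-=[-0.5974, 0.9208]  P^-=[1.2743 0.4809; 0.4809 1.6231]  S=[1.7212]  K=[0.6789; 0.0719]  nu=[4.4699]  x^+=[2.4371, 1.2424]  P^+=[0.4810 0.3969; 0.3969 1.6142]
step 3: x^-=[3.2461, 0.9873]  P^-=[1.3676 0.7298; 0.7298 1.9013]  S=[1.7185]  K=[0.7024; 0.1812]  nu=[-1.9889]  x^+=[1.8491, 0.6268]  P^+=[0.5198 0.5110; 0.5110 1.8449]
step 4: x^-=[2.3998, 0.4237]  P^-=[1.4916 0.9134; 0.9134 2.1184]  S=[1.7722]  K=[0.7283; 0.2524]  nu=[-4.4266]  x^+=[-0.8239, -0.6938]  P^+=[0.5517 0.5876; 0.5876 2.0054]
step 5: x^-=[-1.1522, -0.6157]  P^-=[1.5839 1.0370; 1.0370 2.2703]  S=[1.8175]  K=[0.7460; 0.2958]  nu=[0.0167]  x^+=[-1.1397, -0.6108]  P^+=[0.5726 0.6360; 0.6360 2.1113]

P_post[1,1] = 2.1113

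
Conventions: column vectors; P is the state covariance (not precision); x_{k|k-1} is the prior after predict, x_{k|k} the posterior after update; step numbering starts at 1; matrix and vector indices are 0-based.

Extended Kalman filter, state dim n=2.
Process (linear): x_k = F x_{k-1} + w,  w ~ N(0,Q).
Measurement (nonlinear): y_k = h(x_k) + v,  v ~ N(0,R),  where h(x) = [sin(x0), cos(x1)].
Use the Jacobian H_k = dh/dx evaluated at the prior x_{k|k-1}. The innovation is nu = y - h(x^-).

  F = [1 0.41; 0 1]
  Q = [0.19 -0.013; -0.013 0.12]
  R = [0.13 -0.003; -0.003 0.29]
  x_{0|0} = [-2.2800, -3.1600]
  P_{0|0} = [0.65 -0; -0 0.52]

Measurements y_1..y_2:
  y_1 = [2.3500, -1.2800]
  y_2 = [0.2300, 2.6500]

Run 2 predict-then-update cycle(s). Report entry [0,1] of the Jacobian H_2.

step 1: x^-=[-3.5756, -3.1600]  P^-=[0.9274 0.2002; 0.2002 0.6400]  H_jac=[-0.9073 0.0000; 0.0000 -0.0184]  S=[0.8934 0.0003; 0.0003 0.2902]  K=[-0.9418 -0.0116; -0.2033 -0.0403]  nu=[1.9295, -0.2802]  x^+=[-5.3896, -3.5409]  P^+=[0.1349 0.0290; 0.0290 0.6026]
step 2: x^-=[-6.8413, -3.5409]  P^-=[0.4500 0.2631; 0.2631 0.7226]  H_jac=[0.8482 0.0000; 0.0000 -0.3888]  S=[0.4538 -0.0898; -0.0898 0.3992]  K=[0.8273 -0.0702; 0.3689 -0.6208]  nu=[0.7596, 3.5713]  x^+=[-6.4636, -5.4777]  P^+=[0.1270 0.0587; 0.0587 0.4659]

H_jac[0,1] = 0.0000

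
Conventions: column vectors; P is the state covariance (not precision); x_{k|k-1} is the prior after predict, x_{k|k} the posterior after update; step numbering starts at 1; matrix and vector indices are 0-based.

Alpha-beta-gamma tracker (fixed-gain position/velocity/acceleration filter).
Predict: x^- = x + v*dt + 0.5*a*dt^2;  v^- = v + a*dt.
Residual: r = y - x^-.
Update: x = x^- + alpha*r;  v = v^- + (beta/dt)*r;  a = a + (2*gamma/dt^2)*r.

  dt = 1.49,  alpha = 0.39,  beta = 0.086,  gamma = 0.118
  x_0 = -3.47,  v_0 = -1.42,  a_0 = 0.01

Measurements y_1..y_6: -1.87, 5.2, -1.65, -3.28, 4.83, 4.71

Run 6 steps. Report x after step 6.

x_post = 9.8302

step 1: x_pred=-5.5747  r=3.7047  x^+=-4.1299  v^+=-1.1913  a^+=0.4038
step 2: x_pred=-5.4566  r=10.6566  x^+=-1.3005  v^+=0.0255  a^+=1.5366
step 3: x_pred=0.4432  r=-2.0932  x^+=-0.3732  v^+=2.1943  a^+=1.3141
step 4: x_pred=4.3550  r=-7.6350  x^+=1.3774  v^+=3.7116  a^+=0.5025
step 5: x_pred=7.4655  r=-2.6355  x^+=6.4376  v^+=4.3082  a^+=0.2224
step 6: x_pred=13.1037  r=-8.3937  x^+=9.8302  v^+=4.1551  a^+=-0.6699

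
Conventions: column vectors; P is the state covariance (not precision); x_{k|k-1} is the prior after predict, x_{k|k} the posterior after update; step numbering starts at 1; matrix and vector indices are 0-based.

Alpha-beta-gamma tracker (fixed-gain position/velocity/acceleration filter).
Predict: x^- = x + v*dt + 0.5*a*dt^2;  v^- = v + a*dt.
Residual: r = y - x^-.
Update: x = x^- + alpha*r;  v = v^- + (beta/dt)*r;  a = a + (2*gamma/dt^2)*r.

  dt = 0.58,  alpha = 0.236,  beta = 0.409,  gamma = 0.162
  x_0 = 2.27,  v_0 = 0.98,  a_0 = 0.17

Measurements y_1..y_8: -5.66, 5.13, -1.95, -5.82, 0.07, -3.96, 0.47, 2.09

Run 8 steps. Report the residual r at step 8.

resid = -3.3291

step 1: x_pred=2.8670  r=-8.5270  x^+=0.8546  v^+=-4.9344  a^+=-8.0427
step 2: x_pred=-3.3601  r=8.4901  x^+=-1.3564  v^+=-3.6122  a^+=0.1345
step 3: x_pred=-3.4289  r=1.4789  x^+=-3.0799  v^+=-2.4913  a^+=1.5588
step 4: x_pred=-4.2626  r=-1.5574  x^+=-4.6302  v^+=-2.6854  a^+=0.0589
step 5: x_pred=-6.1778  r=6.2478  x^+=-4.7033  v^+=1.7545  a^+=6.0764
step 6: x_pred=-2.6636  r=-1.2964  x^+=-2.9696  v^+=4.3647  a^+=4.8278
step 7: x_pred=0.3740  r=0.0960  x^+=0.3966  v^+=7.2325  a^+=4.9203
step 8: x_pred=5.4191  r=-3.3291  x^+=4.6334  v^+=7.7387  a^+=1.7139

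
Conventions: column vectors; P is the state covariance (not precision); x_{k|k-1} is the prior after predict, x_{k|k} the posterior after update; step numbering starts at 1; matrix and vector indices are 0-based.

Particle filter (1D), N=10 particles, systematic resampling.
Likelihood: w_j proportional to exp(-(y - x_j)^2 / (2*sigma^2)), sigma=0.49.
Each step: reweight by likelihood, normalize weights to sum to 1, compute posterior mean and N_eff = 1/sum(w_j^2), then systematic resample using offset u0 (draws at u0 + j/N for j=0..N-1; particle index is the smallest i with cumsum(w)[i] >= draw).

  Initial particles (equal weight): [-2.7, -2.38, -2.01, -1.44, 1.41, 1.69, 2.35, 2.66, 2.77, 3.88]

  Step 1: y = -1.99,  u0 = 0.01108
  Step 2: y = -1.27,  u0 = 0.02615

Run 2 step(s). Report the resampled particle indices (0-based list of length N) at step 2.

resampled_idx = [2, 5, 6, 7, 8, 8, 8, 9, 9, 9]

step 1: w=[0.1341, 0.2791, 0.3828, 0.2040, 0.0000, 0.0000, 0.0000, 0.0000, 0.0000, 0.0000]  mean=-2.0895  Neff=3.5208  idx=[0, 0, 1, 1, 1, 2, 2, 2, 3, 3]
step 2: w=[0.0046, 0.0046, 0.0248, 0.0248, 0.0248, 0.1031, 0.1031, 0.1031, 0.3036, 0.3036]  mean=-1.6977  Neff=4.5841  idx=[2, 5, 6, 7, 8, 8, 8, 9, 9, 9]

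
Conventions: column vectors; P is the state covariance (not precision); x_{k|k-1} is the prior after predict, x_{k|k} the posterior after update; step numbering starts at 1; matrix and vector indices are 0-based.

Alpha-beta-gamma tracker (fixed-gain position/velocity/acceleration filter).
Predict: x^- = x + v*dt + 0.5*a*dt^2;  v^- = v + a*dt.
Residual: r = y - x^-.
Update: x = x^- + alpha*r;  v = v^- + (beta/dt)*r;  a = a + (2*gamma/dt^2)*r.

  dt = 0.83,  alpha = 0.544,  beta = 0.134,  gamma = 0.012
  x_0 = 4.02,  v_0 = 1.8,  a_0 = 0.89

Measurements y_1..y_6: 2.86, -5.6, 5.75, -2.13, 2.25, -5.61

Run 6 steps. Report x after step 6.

step 1: x_pred=5.8206  r=-2.9606  x^+=4.2100  v^+=2.0607  a^+=0.7869
step 2: x_pred=6.1915  r=-11.7915  x^+=-0.2231  v^+=0.8101  a^+=0.3761
step 3: x_pred=0.5789  r=5.1711  x^+=3.3920  v^+=1.9571  a^+=0.5562
step 4: x_pred=5.2080  r=-7.3380  x^+=1.2161  v^+=1.2341  a^+=0.3006
step 5: x_pred=2.3440  r=-0.0940  x^+=2.2928  v^+=1.4684  a^+=0.2973
step 6: x_pred=3.6140  r=-9.2240  x^+=-1.4038  v^+=0.2260  a^+=-0.0240

x_post = -1.4038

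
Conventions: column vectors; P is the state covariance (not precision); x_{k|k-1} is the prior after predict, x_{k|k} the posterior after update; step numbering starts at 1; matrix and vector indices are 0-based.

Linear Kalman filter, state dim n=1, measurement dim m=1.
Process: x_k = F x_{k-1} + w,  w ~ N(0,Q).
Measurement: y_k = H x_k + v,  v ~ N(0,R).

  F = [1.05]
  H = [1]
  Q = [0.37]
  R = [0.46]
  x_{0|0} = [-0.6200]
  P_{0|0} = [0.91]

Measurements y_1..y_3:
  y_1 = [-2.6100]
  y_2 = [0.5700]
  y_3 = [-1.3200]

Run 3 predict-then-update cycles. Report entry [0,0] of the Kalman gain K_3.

K[0,0] = 0.5980

step 1: x^-=[-0.6510]  P^-=[1.3733]  S=[1.8333]  K=[0.7491]  nu=[-1.9590]  x^+=[-2.1185]  P^+=[0.3446]
step 2: x^-=[-2.2244]  P^-=[0.7499]  S=[1.2099]  K=[0.6198]  nu=[2.7944]  x^+=[-0.4924]  P^+=[0.2851]
step 3: x^-=[-0.5170]  P^-=[0.6843]  S=[1.1443]  K=[0.5980]  nu=[-0.8030]  x^+=[-0.9972]  P^+=[0.2751]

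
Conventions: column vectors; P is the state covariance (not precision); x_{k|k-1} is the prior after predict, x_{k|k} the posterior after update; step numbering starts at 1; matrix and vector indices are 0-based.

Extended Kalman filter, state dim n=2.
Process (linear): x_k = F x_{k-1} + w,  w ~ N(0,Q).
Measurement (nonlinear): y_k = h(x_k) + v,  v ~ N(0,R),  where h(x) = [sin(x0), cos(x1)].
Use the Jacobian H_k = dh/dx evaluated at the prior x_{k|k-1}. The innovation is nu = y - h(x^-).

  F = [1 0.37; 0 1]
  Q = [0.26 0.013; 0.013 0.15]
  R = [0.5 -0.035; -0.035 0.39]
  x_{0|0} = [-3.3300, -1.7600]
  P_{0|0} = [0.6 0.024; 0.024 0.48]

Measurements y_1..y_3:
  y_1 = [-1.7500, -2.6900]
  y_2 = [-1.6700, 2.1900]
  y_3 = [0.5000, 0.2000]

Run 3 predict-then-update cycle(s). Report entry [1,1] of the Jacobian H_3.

H_jac[1,1] = 0.0178

step 1: x^-=[-3.9812, -1.7600]  P^-=[0.9435 0.2146; 0.2146 0.6300]  H_jac=[-0.6678 0.0000; 0.0000 0.9822]  S=[0.9207 -0.1757; -0.1757 0.9977]  K=[-0.6664 0.0939; -0.0386 0.6134]  nu=[-2.4944, -2.5019]  x^+=[-2.5539, -3.1984]  P^+=[0.5039 0.0610; 0.0610 0.2449]
step 2: x^-=[-3.7373, -3.1984]  P^-=[0.8426 0.1647; 0.1647 0.3949]  H_jac=[-0.8277 0.0000; 0.0000 -0.0568]  S=[1.0773 -0.0273; -0.0273 0.3913]  K=[-0.6491 -0.0691; -0.1282 -0.0663]  nu=[-2.2311, 3.1884]  x^+=[-2.5094, -3.1238]  P^+=[0.3892 0.0746; 0.0746 0.3760]
step 3: x^-=[-3.6652, -3.1238]  P^-=[0.7559 0.2267; 0.2267 0.5260]  H_jac=[-0.8660 0.0000; 0.0000 0.0178]  S=[1.0669 -0.0385; -0.0385 0.3902]  K=[-0.6154 -0.0504; -0.1838 0.0059]  nu=[-0.0000, 1.1998]  x^+=[-3.7257, -3.1168]  P^+=[0.3533 0.1064; 0.1064 0.4898]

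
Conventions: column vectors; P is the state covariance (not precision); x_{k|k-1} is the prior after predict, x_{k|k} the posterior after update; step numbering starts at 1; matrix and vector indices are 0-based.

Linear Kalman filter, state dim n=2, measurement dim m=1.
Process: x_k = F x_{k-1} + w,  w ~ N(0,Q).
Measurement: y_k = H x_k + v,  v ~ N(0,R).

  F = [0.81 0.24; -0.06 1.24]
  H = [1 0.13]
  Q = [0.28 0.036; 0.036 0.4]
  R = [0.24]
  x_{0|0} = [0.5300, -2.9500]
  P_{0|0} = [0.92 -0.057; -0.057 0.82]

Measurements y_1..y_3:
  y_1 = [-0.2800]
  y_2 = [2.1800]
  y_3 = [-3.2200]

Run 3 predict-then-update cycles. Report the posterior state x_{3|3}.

step 1: x^-=[-0.2787, -3.6898]  P^-=[0.9087 0.1789; 0.1789 1.6726]  S=[1.2235]  K=[0.7617; 0.3239]  nu=[0.4784]  x^+=[0.0857, -3.5348]  P^+=[0.1988 -0.1230; -0.1230 1.5442]
step 2: x^-=[-0.7790, -4.3883]  P^-=[0.4516 0.3641; 0.3641 2.7934]  S=[0.8334]  K=[0.5986; 0.8726]  nu=[3.5294]  x^+=[1.3338, -1.3085]  P^+=[0.1529 -0.0712; -0.0712 2.1588]
step 3: x^-=[0.7663, -1.7026]  P^-=[0.4770 0.6005; 0.6005 3.7305]  S=[0.9362]  K=[0.5929; 1.1595]  nu=[-3.7650]  x^+=[-1.4660, -6.0680]  P^+=[0.1479 -0.0431; -0.0431 2.4719]

x_post = [-1.4660, -6.0680]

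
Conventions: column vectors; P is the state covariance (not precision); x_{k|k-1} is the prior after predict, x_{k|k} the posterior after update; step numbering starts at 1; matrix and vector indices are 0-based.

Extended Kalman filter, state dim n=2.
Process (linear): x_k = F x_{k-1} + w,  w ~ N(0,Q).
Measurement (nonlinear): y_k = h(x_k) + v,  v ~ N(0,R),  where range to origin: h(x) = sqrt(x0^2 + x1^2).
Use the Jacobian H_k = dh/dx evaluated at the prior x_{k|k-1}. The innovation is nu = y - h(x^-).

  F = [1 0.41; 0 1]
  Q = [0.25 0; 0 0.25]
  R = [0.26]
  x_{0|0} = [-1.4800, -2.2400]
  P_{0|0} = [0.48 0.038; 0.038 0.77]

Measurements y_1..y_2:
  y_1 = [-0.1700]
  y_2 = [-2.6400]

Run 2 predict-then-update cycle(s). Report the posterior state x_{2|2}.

x_post = [1.5500, 0.5269]

step 1: x^-=[-2.3984, -2.2400]  P^-=[0.8906 0.3537; 0.3537 1.0200]  H_jac=[-0.7308 -0.6826]  S=[1.5638]  K=[-0.5706; -0.6105]  nu=[-3.4518]  x^+=[-0.4288, -0.1326]  P^+=[0.3814 -0.1911; -0.1911 0.4371]
step 2: x^-=[-0.4832, -0.1326]  P^-=[0.5483 -0.0118; -0.0118 0.6871]  H_jac=[-0.9643 -0.2647]  S=[0.8119]  K=[-0.6473; -0.2100]  nu=[-3.1411]  x^+=[1.5500, 0.5269]  P^+=[0.2081 -0.1222; -0.1222 0.6513]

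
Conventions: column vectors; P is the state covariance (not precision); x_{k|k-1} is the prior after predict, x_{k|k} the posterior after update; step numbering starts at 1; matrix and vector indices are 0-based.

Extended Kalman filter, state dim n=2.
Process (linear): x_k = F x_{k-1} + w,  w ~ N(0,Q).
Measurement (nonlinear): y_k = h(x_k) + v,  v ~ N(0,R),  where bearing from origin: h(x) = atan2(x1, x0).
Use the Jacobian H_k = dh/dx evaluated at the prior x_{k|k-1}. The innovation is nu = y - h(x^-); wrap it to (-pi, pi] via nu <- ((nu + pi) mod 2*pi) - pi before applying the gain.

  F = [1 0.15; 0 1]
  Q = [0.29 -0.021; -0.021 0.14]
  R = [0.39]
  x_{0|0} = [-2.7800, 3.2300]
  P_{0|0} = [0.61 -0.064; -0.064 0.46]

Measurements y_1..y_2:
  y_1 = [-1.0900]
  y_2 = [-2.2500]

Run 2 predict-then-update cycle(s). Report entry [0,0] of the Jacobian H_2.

step 1: x^-=[-2.2955, 3.2300]  P^-=[0.8911 -0.0160; -0.0160 0.6000]  H_jac=[-0.2057 -0.1462]  S=[0.4396]  K=[-0.4117; -0.1921]  nu=[3.0045]  x^+=[-3.5325, 2.6530]  P^+=[0.8166 -0.0508; -0.0508 0.5838]
step 2: x^-=[-3.1345, 2.6530]  P^-=[1.1045 0.0158; 0.0158 0.7238]  H_jac=[-0.1573 -0.1859]  S=[0.4433]  K=[-0.3986; -0.3091]  nu=[1.5940]  x^+=[-3.7700, 2.1602]  P^+=[1.0341 -0.0388; -0.0388 0.6814]

H_jac[0,0] = -0.1573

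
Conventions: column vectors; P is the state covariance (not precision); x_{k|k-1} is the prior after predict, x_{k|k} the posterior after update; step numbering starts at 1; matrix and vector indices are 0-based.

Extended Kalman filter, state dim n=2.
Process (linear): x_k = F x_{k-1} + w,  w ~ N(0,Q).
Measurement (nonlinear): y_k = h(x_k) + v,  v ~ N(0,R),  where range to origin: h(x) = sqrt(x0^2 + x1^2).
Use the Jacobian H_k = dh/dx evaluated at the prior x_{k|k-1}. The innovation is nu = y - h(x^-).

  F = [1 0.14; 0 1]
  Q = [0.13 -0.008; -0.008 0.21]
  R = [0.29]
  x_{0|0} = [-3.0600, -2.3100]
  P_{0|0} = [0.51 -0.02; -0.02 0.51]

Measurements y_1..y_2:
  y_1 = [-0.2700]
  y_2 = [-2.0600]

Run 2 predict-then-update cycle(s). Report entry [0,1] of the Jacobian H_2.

step 1: x^-=[-3.3834, -2.3100]  P^-=[0.6444 0.0434; 0.0434 0.7200]  H_jac=[-0.8259 -0.5639]  S=[0.9989]  K=[-0.5573; -0.4423]  nu=[-4.3668]  x^+=[-0.9498, -0.3785]  P^+=[0.3342 -0.2028; -0.2028 0.5246]
step 2: x^-=[-1.0028, -0.3785]  P^-=[0.4177 -0.1374; -0.1374 0.7346]  H_jac=[-0.9356 -0.3531]  S=[0.6564]  K=[-0.5214; -0.1993]  nu=[-3.1318]  x^+=[0.6302, 0.2458]  P^+=[0.2392 -0.2056; -0.2056 0.7085]

H_jac[0,1] = -0.3531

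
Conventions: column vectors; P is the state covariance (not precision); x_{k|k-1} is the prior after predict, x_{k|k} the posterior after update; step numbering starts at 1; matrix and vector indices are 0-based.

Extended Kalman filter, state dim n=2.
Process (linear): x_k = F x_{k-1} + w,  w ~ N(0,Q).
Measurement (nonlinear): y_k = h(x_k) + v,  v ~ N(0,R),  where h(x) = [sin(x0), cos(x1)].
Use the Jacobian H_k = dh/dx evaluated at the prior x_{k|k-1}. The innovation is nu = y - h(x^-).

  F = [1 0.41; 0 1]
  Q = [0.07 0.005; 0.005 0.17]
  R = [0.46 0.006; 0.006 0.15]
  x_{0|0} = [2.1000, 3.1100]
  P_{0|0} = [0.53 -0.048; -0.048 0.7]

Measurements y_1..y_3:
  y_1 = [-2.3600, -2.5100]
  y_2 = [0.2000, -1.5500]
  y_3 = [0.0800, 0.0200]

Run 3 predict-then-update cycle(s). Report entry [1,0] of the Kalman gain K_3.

step 1: x^-=[3.3751, 3.1100]  P^-=[0.6783 0.2440; 0.2440 0.8700]  H_jac=[-0.9729 0.0000; 0.0000 -0.0316]  S=[1.1020 0.0135; 0.0135 0.1509]  K=[-0.5989 0.0025; -0.2134 -0.1631]  nu=[-2.1286, -1.5105]  x^+=[4.6461, 3.8106]  P^+=[0.2831 0.1019; 0.1019 0.8149]
step 2: x^-=[6.2084, 3.8106]  P^-=[0.5737 0.4410; 0.4410 0.9849]  H_jac=[0.9972 0.0000; 0.0000 0.6202]  S=[1.0305 0.2787; 0.2787 0.5288]  K=[0.4843 0.2619; 0.1333 1.0848]  nu=[0.2747, -0.7655]  x^+=[6.1409, 3.0168]  P^+=[0.2250 0.0680; 0.0680 0.2637]
step 3: x^-=[7.3778, 3.0168]  P^-=[0.3951 0.1811; 0.1811 0.4337]  H_jac=[0.4584 0.0000; 0.0000 -0.1245]  S=[0.5430 -0.0043; -0.0043 0.1567]  K=[0.3324 -0.1347; 0.1502 -0.3403]  nu=[-0.8088, 1.0122]  x^+=[6.9726, 2.5508]  P^+=[0.3318 0.1463; 0.1463 0.4028]

K[1,0] = 0.1502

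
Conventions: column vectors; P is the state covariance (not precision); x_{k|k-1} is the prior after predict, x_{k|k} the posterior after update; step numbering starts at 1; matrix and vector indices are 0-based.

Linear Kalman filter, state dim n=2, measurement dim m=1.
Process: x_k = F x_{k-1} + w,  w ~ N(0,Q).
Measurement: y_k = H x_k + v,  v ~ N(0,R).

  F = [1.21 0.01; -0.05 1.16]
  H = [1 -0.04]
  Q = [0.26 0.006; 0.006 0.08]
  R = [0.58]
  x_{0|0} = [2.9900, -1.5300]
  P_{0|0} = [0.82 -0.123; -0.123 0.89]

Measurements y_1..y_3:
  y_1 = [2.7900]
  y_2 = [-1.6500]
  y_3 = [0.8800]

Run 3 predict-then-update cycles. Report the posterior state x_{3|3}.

x_post = [0.6527, -2.1906]

step 1: x^-=[3.6026, -1.9243]  P^-=[1.4577 -0.2059; -0.2059 1.2939]  S=[2.0562]  K=[0.7129; -0.1253]  nu=[-0.8896]  x^+=[2.9684, -1.8128]  P^+=[0.4126 -0.0222; -0.0222 1.2616]
step 2: x^-=[3.5736, -2.2513]  P^-=[0.8637 -0.0355; -0.0355 1.7812]  S=[1.4494]  K=[0.5969; -0.0736]  nu=[-5.3137]  x^+=[0.4020, -1.8600]  P^+=[0.3473 0.0282; 0.0282 1.7734]
step 3: x^-=[0.4678, -2.1777]  P^-=[0.7694 0.0452; 0.0452 2.4639]  S=[1.3497]  K=[0.5687; -0.0396]  nu=[0.3251]  x^+=[0.6527, -2.1906]  P^+=[0.3329 0.0755; 0.0755 2.4618]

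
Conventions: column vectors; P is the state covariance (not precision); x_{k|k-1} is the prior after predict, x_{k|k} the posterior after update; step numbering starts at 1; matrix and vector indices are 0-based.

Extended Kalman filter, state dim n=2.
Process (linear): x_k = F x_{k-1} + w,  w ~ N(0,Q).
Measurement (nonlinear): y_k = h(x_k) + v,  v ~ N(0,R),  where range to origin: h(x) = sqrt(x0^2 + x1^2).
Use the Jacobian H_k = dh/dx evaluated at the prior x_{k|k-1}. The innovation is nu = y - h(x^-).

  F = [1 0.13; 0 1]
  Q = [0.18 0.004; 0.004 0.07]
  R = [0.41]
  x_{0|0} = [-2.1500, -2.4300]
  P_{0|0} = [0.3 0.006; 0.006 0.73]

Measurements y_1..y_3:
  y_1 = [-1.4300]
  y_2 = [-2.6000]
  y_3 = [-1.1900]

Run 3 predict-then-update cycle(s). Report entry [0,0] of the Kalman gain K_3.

step 1: x^-=[-2.4659, -2.4300]  P^-=[0.4939 0.1049; 0.1049 0.8000]  H_jac=[-0.7123 -0.7019]  S=[1.1596]  K=[-0.3669; -0.5487]  nu=[-4.8920]  x^+=[-0.6712, 0.2541]  P^+=[0.3378 -0.1285; -0.1285 0.4509]
step 2: x^-=[-0.6381, 0.2541]  P^-=[0.4920 -0.0659; -0.0659 0.5209]  H_jac=[-0.9290 0.3700]  S=[0.9513]  K=[-0.5062; 0.2670]  nu=[-3.2869]  x^+=[1.0255, -0.6233]  P^+=[0.2483 0.0626; 0.0626 0.4531]
step 3: x^-=[0.9445, -0.6233]  P^-=[0.4523 0.1255; 0.1255 0.5231]  H_jac=[0.8346 -0.5508]  S=[0.7683]  K=[0.4013; -0.2386]  nu=[-2.3216]  x^+=[0.0129, -0.0693]  P^+=[0.3285 0.1991; 0.1991 0.4794]

K[0,0] = 0.4013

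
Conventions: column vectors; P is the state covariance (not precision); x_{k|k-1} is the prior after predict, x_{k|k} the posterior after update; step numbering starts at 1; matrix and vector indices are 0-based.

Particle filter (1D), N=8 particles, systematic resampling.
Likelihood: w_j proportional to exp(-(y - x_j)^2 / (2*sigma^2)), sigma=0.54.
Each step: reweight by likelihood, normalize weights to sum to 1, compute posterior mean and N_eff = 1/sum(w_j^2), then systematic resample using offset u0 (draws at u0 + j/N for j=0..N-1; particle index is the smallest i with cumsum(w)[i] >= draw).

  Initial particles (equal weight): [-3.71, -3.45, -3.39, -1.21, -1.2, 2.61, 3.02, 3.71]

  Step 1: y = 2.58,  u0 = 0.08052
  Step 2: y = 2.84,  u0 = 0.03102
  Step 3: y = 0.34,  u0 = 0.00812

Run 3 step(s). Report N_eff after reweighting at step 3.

N_eff = 5.1836

step 1: w=[0.0000, 0.0000, 0.0000, 0.0000, 0.0000, 0.5462, 0.3925, 0.0613]  mean=2.8383  Neff=2.1921  idx=[5, 5, 5, 5, 6, 6, 6, 7]
step 2: w=[0.1350, 0.1350, 0.1350, 0.1350, 0.1398, 0.1398, 0.1398, 0.0404]  mean=2.8264  Neff=7.5062  idx=[0, 1, 2, 3, 3, 4, 5, 6]
step 3: w=[0.1964, 0.1964, 0.1964, 0.1964, 0.1964, 0.0061, 0.0061, 0.0061]  mean=2.6174  Neff=5.1836  idx=[0, 0, 1, 1, 2, 3, 3, 4]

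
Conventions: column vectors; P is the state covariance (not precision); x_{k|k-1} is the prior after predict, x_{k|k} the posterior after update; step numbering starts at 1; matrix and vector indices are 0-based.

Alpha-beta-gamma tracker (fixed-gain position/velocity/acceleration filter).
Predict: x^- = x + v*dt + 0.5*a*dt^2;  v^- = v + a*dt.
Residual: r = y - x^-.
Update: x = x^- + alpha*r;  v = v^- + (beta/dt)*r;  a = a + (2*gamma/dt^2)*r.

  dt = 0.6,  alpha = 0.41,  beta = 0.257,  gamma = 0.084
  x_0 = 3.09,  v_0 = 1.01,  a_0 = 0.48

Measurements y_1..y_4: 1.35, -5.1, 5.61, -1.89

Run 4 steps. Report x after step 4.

step 1: x_pred=3.7824  r=-2.4324  x^+=2.7851  v^+=0.2561  a^+=-0.6551
step 2: x_pred=2.8209  r=-7.9209  x^+=-0.4267  v^+=-3.5297  a^+=-4.3515
step 3: x_pred=-3.3278  r=8.9378  x^+=0.3367  v^+=-2.3123  a^+=-0.1806
step 4: x_pred=-1.0832  r=-0.8068  x^+=-1.4140  v^+=-2.7662  a^+=-0.5571

x_post = -1.4140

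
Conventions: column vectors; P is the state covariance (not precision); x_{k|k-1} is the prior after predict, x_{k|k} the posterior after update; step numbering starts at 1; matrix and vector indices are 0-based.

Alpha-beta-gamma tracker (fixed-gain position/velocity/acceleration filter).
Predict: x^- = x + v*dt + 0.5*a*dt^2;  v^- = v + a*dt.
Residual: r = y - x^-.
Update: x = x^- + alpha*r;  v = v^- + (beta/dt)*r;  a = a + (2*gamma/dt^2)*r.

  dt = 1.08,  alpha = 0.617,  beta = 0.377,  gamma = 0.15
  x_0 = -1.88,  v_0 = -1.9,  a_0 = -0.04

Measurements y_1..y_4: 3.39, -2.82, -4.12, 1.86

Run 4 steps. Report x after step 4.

step 1: x_pred=-3.9553  r=7.3453  x^+=0.5767  v^+=0.6209  a^+=1.8492
step 2: x_pred=2.3257  r=-5.1457  x^+=-0.8492  v^+=0.8218  a^+=0.5257
step 3: x_pred=0.3450  r=-4.4650  x^+=-2.4099  v^+=-0.1690  a^+=-0.6227
step 4: x_pred=-2.9556  r=4.8156  x^+=0.0156  v^+=0.8395  a^+=0.6159

x_post = 0.0156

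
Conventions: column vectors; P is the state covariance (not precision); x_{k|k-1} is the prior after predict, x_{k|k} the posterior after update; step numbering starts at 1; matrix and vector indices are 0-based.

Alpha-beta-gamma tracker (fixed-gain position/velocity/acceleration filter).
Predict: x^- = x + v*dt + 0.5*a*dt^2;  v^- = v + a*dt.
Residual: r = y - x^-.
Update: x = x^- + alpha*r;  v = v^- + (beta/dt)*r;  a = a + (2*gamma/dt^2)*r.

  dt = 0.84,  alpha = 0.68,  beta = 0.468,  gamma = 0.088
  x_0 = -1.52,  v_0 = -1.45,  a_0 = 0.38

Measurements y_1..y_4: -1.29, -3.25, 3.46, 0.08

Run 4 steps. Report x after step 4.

step 1: x_pred=-2.6039  r=1.3139  x^+=-1.7105  v^+=-0.3987  a^+=0.7077
step 2: x_pred=-1.7957  r=-1.4543  x^+=-2.7846  v^+=-0.6145  a^+=0.3450
step 3: x_pred=-3.1791  r=6.6391  x^+=1.3355  v^+=3.3742  a^+=2.0010
step 4: x_pred=4.8758  r=-4.7958  x^+=1.6147  v^+=2.3831  a^+=0.8048

x_post = 1.6147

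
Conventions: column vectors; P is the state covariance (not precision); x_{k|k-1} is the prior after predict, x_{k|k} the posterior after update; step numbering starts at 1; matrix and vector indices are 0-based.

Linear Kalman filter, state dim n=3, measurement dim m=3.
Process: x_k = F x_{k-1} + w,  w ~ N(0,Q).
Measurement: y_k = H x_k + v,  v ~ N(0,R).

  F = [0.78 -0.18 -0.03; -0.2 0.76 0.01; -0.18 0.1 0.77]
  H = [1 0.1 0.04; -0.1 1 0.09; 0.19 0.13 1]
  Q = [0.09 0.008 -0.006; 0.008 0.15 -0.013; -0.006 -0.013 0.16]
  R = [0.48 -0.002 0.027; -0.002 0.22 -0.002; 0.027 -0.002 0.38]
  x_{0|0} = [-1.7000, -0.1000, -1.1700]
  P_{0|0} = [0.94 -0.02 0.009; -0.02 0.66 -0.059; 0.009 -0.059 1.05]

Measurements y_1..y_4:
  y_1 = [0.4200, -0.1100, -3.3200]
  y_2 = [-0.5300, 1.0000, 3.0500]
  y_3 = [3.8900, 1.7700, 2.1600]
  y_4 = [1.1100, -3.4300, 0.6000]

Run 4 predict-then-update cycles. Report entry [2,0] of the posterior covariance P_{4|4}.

step 1: x^-=[-1.2729, 0.2523, -0.6049]  P^-=[0.6888 -0.2402 -0.1625; -0.2402 0.5741 0.0462; -0.1625 0.0462 0.8087]  S=[1.1151 -0.2601 0.0030; -0.2601 0.8668 0.1501; 0.0030 0.1501 1.1617]  K=[0.5424 -0.2057 -0.0290; 0.0009 0.6995 -0.0256; -0.1131 0.0054 0.6744]  nu=[1.6919, -0.4351, -2.5060]  x^+=[-0.1932, 0.0137, -2.4886]  P^+=[0.2633 -0.0160 -0.0439; -0.0160 0.1549 -0.0282; -0.0439 -0.0282 0.2652]
step 2: x^-=[-0.0785, 0.0241, -1.8801]  P^-=[0.2617 -0.0643 -0.0763; -0.0643 0.2546 0.0031; -0.0763 0.0031 0.3357]  S=[0.7259 -0.0716 0.0074; -0.0716 0.4948 0.0544; 0.0074 0.0544 0.6981]  K=[0.3337 -0.1438 -0.0423; -0.0011 0.5288 -0.0068; -0.0889 0.0193 0.4601]  nu=[-0.3787, 1.1372, 4.9419]  x^+=[-0.5775, 0.5921, 0.4495]  P^+=[0.1621 -0.0128 -0.0359; -0.0128 0.1166 -0.0164; -0.0359 -0.0164 0.1814]
step 3: x^-=[-0.5705, 0.5700, 0.5093]  P^-=[0.1976 -0.0414 -0.0559; -0.0414 0.2276 0.0011; -0.0559 0.0011 0.2818]  S=[0.6676 -0.0437 0.0164; -0.0437 0.4613 0.0476; 0.0164 0.0476 0.6498]  K=[0.2799 -0.1133 -0.0353; 0.0051 0.5032 -0.0019; -0.0757 0.0191 0.4181]  nu=[4.3831, 1.0971, 1.6850]  x^+=[0.4726, 1.1414, 0.9030]  P^+=[0.1358 -0.0091 -0.0302; -0.0091 0.1111 -0.0143; -0.0302 -0.0143 0.1644]
step 4: x^-=[0.1361, 0.7820, 0.7244]  P^-=[0.1802 -0.0342 -0.0482; -0.0342 0.2223 -0.0006; -0.0482 -0.0006 0.2695]  S=[0.6521 -0.0349 0.0212; -0.0349 0.4539 0.0450; 0.0212 0.0450 0.6396]  K=[0.2636 -0.1014 -0.0303; 0.0082 0.4979 -0.0013; -0.0698 0.0168 0.4080]  nu=[0.8667, -4.2635, -0.2519]  x^+=[0.8045, -1.3335, 0.4895]  P^+=[0.1278 -0.0075 -0.0275; -0.0075 0.1101 -0.0142; -0.0275 -0.0142 0.1602]

P_post[2,0] = -0.0275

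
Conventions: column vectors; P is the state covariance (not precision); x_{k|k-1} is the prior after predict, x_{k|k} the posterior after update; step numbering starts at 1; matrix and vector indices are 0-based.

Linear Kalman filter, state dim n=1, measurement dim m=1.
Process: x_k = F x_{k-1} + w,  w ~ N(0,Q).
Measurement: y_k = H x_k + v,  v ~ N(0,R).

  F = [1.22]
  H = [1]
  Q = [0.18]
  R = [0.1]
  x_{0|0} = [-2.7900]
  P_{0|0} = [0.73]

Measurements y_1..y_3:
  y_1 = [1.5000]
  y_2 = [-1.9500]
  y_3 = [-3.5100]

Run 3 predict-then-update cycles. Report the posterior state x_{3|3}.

step 1: x^-=[-3.4038]  P^-=[1.2665]  S=[1.3665]  K=[0.9268]  nu=[4.9038]  x^+=[1.1412]  P^+=[0.0927]
step 2: x^-=[1.3922]  P^-=[0.3179]  S=[0.4179]  K=[0.7607]  nu=[-3.3422]  x^+=[-1.1503]  P^+=[0.0761]
step 3: x^-=[-1.4034]  P^-=[0.2932]  S=[0.3932]  K=[0.7457]  nu=[-2.1066]  x^+=[-2.9743]  P^+=[0.0746]

x_post = [-2.9743]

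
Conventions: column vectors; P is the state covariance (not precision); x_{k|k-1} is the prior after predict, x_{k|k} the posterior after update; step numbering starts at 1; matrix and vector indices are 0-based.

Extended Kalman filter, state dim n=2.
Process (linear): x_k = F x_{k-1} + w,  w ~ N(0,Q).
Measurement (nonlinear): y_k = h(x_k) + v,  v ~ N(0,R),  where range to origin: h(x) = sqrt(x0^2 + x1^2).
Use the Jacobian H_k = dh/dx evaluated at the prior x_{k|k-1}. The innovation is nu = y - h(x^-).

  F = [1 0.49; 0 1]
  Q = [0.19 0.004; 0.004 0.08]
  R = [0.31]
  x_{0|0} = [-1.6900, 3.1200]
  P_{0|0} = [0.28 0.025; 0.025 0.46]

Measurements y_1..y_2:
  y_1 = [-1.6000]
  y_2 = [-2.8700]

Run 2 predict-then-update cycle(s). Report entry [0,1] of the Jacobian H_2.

step 1: x^-=[-0.1612, 3.1200]  P^-=[0.6049 0.2544; 0.2544 0.5400]  H_jac=[-0.0516 0.9987]  S=[0.8240]  K=[0.2705; 0.6386]  nu=[-4.7242]  x^+=[-1.4389, 0.1033]  P^+=[0.5447 0.1121; 0.1121 0.2040]
step 2: x^-=[-1.3883, 0.1033]  P^-=[0.8935 0.2161; 0.2161 0.2840]  H_jac=[-0.9972 0.0742]  S=[1.1682]  K=[-0.7490; -0.1664]  nu=[-4.2621]  x^+=[1.8042, 0.8125]  P^+=[0.2381 0.0705; 0.0705 0.2517]

H_jac[0,1] = 0.0742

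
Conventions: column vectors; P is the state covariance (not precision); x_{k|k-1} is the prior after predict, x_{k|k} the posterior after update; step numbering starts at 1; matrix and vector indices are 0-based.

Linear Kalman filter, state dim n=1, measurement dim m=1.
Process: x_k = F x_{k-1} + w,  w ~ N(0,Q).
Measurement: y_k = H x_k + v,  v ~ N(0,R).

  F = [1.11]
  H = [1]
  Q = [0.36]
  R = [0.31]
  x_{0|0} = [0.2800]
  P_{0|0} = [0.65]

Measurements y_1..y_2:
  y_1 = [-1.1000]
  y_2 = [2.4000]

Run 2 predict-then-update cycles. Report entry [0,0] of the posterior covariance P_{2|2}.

P_post[0,0] = 0.2111

step 1: x^-=[0.3108]  P^-=[1.1609]  S=[1.4709]  K=[0.7892]  nu=[-1.4108]  x^+=[-0.8027]  P^+=[0.2447]
step 2: x^-=[-0.8910]  P^-=[0.6615]  S=[0.9715]  K=[0.6809]  nu=[3.2910]  x^+=[1.3498]  P^+=[0.2111]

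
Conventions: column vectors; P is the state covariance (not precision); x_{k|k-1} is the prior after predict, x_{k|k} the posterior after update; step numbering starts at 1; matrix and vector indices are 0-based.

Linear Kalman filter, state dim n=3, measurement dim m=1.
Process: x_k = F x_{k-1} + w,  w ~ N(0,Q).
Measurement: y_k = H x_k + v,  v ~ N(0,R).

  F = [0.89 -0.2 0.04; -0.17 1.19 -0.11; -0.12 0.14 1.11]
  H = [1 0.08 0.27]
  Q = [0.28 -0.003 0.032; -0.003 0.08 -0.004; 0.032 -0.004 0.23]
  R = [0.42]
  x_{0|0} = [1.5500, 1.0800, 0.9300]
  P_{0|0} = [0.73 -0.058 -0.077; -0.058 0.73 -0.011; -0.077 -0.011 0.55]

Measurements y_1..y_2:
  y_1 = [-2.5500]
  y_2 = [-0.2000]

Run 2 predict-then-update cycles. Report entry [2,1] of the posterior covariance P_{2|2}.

P_post[2,1] = 0.3268

step 1: x^-=[1.2007, 0.9194, 0.9975]  P^-=[0.9037 -0.3457 -0.1239; -0.3457 1.1650 0.0742; -0.1239 0.0742 0.9515]  S=[1.2814]  K=[0.6575; -0.1814; 0.1084]  nu=[-4.0936]  x^+=[-1.4908, 1.6621, 0.5537]  P^+=[0.3497 -0.1929 -0.2153; -0.1929 1.1228 0.0994; -0.2153 0.0994 0.9365]
step 2: x^-=[-1.6371, 2.1704, 1.0262]  P^-=[0.6551 -0.5086 -0.2570; -0.5086 1.7354 0.2755; -0.2570 0.2755 1.5056]  S=[0.9878]  K=[0.5518; -0.2991; 0.1737]  nu=[0.9864]  x^+=[-1.0928, 1.8754, 1.1975]  P^+=[0.3544 -0.3456 -0.3517; -0.3456 1.6470 0.3268; -0.3517 0.3268 1.4758]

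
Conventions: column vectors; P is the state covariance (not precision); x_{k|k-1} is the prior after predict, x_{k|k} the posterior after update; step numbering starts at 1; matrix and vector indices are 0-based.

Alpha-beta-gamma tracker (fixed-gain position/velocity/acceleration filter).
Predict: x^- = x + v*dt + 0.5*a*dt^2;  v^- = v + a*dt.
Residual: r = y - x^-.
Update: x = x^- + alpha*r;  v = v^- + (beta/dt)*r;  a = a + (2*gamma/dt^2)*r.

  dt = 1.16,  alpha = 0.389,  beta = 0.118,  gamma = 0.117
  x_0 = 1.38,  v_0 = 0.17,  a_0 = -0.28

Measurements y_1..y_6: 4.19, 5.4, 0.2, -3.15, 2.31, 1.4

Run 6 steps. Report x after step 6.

x_post = -0.2648

step 1: x_pred=1.3888  r=2.8012  x^+=2.4785  v^+=0.1301  a^+=0.2071
step 2: x_pred=2.7688  r=2.6312  x^+=3.7923  v^+=0.6381  a^+=0.6647
step 3: x_pred=4.9797  r=-4.7797  x^+=3.1204  v^+=0.9229  a^+=-0.1665
step 4: x_pred=4.0789  r=-7.2289  x^+=1.2669  v^+=-0.0056  a^+=-1.4236
step 5: x_pred=0.3026  r=2.0074  x^+=1.0835  v^+=-1.4528  a^+=-1.0745
step 6: x_pred=-1.3247  r=2.7247  x^+=-0.2648  v^+=-2.4221  a^+=-0.6007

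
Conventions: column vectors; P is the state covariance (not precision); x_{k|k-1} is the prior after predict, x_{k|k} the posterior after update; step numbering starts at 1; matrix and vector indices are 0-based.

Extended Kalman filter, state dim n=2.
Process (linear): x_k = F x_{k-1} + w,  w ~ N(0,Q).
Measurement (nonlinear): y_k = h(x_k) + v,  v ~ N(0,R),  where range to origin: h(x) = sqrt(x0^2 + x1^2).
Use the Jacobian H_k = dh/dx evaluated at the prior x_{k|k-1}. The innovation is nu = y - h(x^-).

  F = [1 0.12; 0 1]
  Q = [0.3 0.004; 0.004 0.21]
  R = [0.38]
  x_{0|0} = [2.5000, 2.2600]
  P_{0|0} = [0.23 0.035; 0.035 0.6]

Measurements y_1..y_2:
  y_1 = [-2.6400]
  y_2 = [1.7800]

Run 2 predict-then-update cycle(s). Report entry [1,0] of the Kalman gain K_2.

K[1,0] = -0.6508

step 1: x^-=[2.7712, 2.2600]  P^-=[0.5470 0.1110; 0.1110 0.8100]  H_jac=[0.7750 0.6320]  S=[1.1408]  K=[0.4331; 0.5241]  nu=[-6.2159]  x^+=[0.0791, -0.9980]  P^+=[0.3330 -0.1480; -0.1480 0.4966]
step 2: x^-=[-0.0407, -0.9980]  P^-=[0.6047 -0.0844; -0.0844 0.7066]  H_jac=[-0.0408 -0.9992]  S=[1.0795]  K=[0.0553; -0.6508]  nu=[0.7811]  x^+=[0.0025, -1.5064]  P^+=[0.6014 -0.0455; -0.0455 0.2494]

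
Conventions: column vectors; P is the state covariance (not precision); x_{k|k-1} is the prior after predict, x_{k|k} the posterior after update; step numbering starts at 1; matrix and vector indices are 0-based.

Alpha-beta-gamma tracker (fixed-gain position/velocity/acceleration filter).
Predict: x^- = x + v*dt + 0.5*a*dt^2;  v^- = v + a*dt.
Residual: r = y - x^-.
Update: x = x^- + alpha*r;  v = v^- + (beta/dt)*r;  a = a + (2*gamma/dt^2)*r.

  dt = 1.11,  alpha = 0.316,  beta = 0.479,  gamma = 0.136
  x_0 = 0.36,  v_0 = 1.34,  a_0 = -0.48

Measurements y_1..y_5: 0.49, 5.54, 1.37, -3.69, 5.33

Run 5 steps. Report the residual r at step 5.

step 1: x_pred=1.5517  r=-1.0617  x^+=1.2162  v^+=0.3490  a^+=-0.7144
step 2: x_pred=1.1635  r=4.3765  x^+=2.5465  v^+=1.4447  a^+=0.2518
step 3: x_pred=4.3052  r=-2.9352  x^+=3.3777  v^+=0.4575  a^+=-0.3962
step 4: x_pred=3.6414  r=-7.3314  x^+=1.3247  v^+=-3.1460  a^+=-2.0147
step 5: x_pred=-3.4085  r=8.7385  x^+=-0.6472  v^+=-1.6114  a^+=-0.0856

resid = 8.7385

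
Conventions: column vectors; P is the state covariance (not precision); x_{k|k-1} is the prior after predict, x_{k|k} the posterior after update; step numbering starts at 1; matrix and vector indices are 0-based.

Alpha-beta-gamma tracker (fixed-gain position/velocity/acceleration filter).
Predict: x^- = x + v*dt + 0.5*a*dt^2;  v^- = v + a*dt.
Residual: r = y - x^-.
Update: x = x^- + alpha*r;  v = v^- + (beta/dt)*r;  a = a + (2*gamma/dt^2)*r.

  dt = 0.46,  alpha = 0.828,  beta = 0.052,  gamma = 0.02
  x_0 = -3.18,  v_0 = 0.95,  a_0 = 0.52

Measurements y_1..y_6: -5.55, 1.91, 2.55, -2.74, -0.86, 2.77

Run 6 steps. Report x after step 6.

step 1: x_pred=-2.6880  r=-2.8620  x^+=-5.0577  v^+=0.8657  a^+=-0.0210
step 2: x_pred=-4.6618  r=6.5718  x^+=0.7797  v^+=1.5989  a^+=1.2213
step 3: x_pred=1.6444  r=0.9056  x^+=2.3942  v^+=2.2631  a^+=1.3925
step 4: x_pred=3.5826  r=-6.3226  x^+=-1.6525  v^+=2.1889  a^+=0.1973
step 5: x_pred=-0.6248  r=-0.2352  x^+=-0.8195  v^+=2.2530  a^+=0.1528
step 6: x_pred=0.2330  r=2.5370  x^+=2.3336  v^+=2.6101  a^+=0.6324

x_post = 2.3336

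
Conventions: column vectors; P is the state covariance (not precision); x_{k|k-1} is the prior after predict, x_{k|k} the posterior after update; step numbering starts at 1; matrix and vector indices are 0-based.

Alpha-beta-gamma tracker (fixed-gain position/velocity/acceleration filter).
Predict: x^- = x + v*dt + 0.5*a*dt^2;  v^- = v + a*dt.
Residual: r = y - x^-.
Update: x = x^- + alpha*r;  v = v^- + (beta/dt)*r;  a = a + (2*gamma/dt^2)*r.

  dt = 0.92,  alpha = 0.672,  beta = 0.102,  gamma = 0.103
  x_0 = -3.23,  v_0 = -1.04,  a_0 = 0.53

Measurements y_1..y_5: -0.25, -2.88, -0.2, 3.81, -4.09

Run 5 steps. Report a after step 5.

step 1: x_pred=-3.9625  r=3.7125  x^+=-1.4677  v^+=-0.1408  a^+=1.4336
step 2: x_pred=-0.9905  r=-1.8895  x^+=-2.2603  v^+=0.9686  a^+=0.9737
step 3: x_pred=-0.9571  r=0.7571  x^+=-0.4483  v^+=1.9483  a^+=1.1580
step 4: x_pred=1.8342  r=1.9758  x^+=3.1619  v^+=3.2327  a^+=1.6388
step 5: x_pred=6.8296  r=-10.9196  x^+=-0.5084  v^+=3.5298  a^+=-1.0188

a_post = -1.0188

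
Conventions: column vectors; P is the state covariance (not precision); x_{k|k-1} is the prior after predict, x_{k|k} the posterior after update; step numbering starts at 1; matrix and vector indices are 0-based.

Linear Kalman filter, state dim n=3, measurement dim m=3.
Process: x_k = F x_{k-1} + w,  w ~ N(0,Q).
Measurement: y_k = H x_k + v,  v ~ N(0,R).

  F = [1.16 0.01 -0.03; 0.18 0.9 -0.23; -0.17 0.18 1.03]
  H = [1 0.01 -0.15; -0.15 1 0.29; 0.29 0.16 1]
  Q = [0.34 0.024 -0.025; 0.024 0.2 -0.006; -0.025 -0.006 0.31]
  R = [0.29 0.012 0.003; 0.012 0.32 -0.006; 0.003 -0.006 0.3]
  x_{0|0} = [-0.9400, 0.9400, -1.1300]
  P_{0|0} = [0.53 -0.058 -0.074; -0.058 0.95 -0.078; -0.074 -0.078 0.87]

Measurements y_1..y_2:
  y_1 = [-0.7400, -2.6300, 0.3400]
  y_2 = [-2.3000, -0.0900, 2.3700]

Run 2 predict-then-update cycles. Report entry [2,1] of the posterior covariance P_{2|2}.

P_post[2,1] = -0.0791

step 1: x^-=[-1.0471, 0.9367, -0.8349]  P^-=[1.0579 0.1110 -0.2559; 0.1110 1.0523 -0.1531; -0.2559 -0.1531 1.2796]  S=[1.4562 -0.1384 -0.1050; -0.1384 1.4039 0.3736; -0.1050 0.3736 1.5084]  K=[0.7575 -0.0410 0.1084; 0.1610 0.7608 -0.1458; -0.2572 -0.0496 0.7773]  nu=[0.1725, -3.4816, 1.3287]  x^+=[-0.6297, -1.8779, 0.3262]  P^+=[0.2142 0.0370 -0.0330; 0.0370 0.2819 -0.1036; -0.0330 -0.1036 0.2589]
step 2: x^-=[-0.7591, -1.8785, 0.1050]  P^-=[0.6317 0.1238 -0.1072; 0.1238 0.5066 -0.1319; -0.1072 -0.1319 0.5708]  S=[0.9696 0.0070 0.0209; 0.0070 0.7845 0.1151; 0.0209 0.1151 0.8440]  K=[0.6674 -0.0233 0.1002; 0.1512 0.5869 -0.1015; -0.2134 -0.0262 0.6233]  nu=[-1.5064, 1.6442, 2.7857]  x^+=[-1.5235, -1.4241, 2.1199]  P^+=[0.1889 0.0365 -0.0284; 0.0365 0.2186 -0.0791; -0.0284 -0.0791 0.2074]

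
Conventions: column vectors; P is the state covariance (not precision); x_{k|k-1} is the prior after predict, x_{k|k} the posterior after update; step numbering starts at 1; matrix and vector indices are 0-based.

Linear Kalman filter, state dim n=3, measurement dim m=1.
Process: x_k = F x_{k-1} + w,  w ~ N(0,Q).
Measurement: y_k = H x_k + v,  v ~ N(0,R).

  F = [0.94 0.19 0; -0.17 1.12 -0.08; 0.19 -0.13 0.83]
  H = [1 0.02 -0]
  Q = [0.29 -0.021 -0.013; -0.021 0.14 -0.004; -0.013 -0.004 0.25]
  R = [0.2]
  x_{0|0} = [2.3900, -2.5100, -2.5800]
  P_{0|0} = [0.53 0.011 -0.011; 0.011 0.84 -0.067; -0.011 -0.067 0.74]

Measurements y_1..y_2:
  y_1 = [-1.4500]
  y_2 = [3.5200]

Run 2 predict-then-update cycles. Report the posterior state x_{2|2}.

x_post = [2.1104, -1.7432, -1.3226]

step 1: x^-=[1.7697, -3.0111, -1.3610]  P^-=[0.7926 0.0861 0.0408; 0.0861 1.2213 -0.2512; 0.0408 -0.2512 0.8036]  S=[0.9965]  K=[0.7971; 0.1109; 0.0359]  nu=[-3.1595]  x^+=[-0.7486, -3.3616, -1.4745]  P^+=[0.1595 -0.0020 0.0123; -0.0020 1.2090 -0.2552; 0.0123 -0.2552 0.8023]
step 2: x^-=[-1.3424, -3.5198, -0.9290]  P^-=[0.4738 0.2117 -0.0449; 0.2117 1.7131 -0.4807; -0.0449 -0.4807 0.8879]  S=[0.6830]  K=[0.7000; 0.3602; -0.0798]  nu=[4.9328]  x^+=[2.1104, -1.7432, -1.3226]  P^+=[0.1392 0.0395 -0.0067; 0.0395 1.6245 -0.4611; -0.0067 -0.4611 0.8836]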